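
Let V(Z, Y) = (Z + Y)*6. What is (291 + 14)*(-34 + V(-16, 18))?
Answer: -6710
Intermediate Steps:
V(Z, Y) = 6*Y + 6*Z (V(Z, Y) = (Y + Z)*6 = 6*Y + 6*Z)
(291 + 14)*(-34 + V(-16, 18)) = (291 + 14)*(-34 + (6*18 + 6*(-16))) = 305*(-34 + (108 - 96)) = 305*(-34 + 12) = 305*(-22) = -6710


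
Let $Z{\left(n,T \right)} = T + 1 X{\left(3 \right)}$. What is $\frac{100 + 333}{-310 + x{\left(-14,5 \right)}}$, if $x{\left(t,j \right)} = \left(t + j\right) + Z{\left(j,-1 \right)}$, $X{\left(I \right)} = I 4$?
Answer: $- \frac{433}{308} \approx -1.4058$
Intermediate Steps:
$X{\left(I \right)} = 4 I$
$Z{\left(n,T \right)} = 12 + T$ ($Z{\left(n,T \right)} = T + 1 \cdot 4 \cdot 3 = T + 1 \cdot 12 = T + 12 = 12 + T$)
$x{\left(t,j \right)} = 11 + j + t$ ($x{\left(t,j \right)} = \left(t + j\right) + \left(12 - 1\right) = \left(j + t\right) + 11 = 11 + j + t$)
$\frac{100 + 333}{-310 + x{\left(-14,5 \right)}} = \frac{100 + 333}{-310 + \left(11 + 5 - 14\right)} = \frac{433}{-310 + 2} = \frac{433}{-308} = 433 \left(- \frac{1}{308}\right) = - \frac{433}{308}$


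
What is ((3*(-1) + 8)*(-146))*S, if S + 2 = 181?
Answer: -130670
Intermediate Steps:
S = 179 (S = -2 + 181 = 179)
((3*(-1) + 8)*(-146))*S = ((3*(-1) + 8)*(-146))*179 = ((-3 + 8)*(-146))*179 = (5*(-146))*179 = -730*179 = -130670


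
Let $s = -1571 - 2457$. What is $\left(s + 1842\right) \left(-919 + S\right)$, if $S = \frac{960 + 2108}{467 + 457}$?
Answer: $\frac{462387092}{231} \approx 2.0017 \cdot 10^{6}$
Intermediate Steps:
$S = \frac{767}{231}$ ($S = \frac{3068}{924} = 3068 \cdot \frac{1}{924} = \frac{767}{231} \approx 3.3203$)
$s = -4028$
$\left(s + 1842\right) \left(-919 + S\right) = \left(-4028 + 1842\right) \left(-919 + \frac{767}{231}\right) = \left(-2186\right) \left(- \frac{211522}{231}\right) = \frac{462387092}{231}$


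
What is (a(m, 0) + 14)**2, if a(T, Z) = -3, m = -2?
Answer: 121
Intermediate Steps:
(a(m, 0) + 14)**2 = (-3 + 14)**2 = 11**2 = 121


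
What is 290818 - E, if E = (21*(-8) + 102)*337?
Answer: 313060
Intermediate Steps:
E = -22242 (E = (-168 + 102)*337 = -66*337 = -22242)
290818 - E = 290818 - 1*(-22242) = 290818 + 22242 = 313060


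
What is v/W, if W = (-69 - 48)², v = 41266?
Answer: 41266/13689 ≈ 3.0145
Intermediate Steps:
W = 13689 (W = (-117)² = 13689)
v/W = 41266/13689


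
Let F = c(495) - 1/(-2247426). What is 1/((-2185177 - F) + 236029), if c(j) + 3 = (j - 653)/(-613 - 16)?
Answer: -1413630954/2755372060928267 ≈ -5.1305e-7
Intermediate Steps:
c(j) = -1234/629 - j/629 (c(j) = -3 + (j - 653)/(-613 - 16) = -3 + (-653 + j)/(-629) = -3 + (-653 + j)*(-1/629) = -3 + (653/629 - j/629) = -1234/629 - j/629)
F = -3885798925/1413630954 (F = (-1234/629 - 1/629*495) - 1/(-2247426) = (-1234/629 - 495/629) - 1*(-1/2247426) = -1729/629 + 1/2247426 = -3885798925/1413630954 ≈ -2.7488)
1/((-2185177 - F) + 236029) = 1/((-2185177 - 1*(-3885798925/1413630954)) + 236029) = 1/((-2185177 + 3885798925/1413630954) + 236029) = 1/(-3089029961369933/1413630954 + 236029) = 1/(-2755372060928267/1413630954) = -1413630954/2755372060928267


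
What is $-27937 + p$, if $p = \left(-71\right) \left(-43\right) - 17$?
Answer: $-24901$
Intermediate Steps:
$p = 3036$ ($p = 3053 - 17 = 3036$)
$-27937 + p = -27937 + 3036 = -24901$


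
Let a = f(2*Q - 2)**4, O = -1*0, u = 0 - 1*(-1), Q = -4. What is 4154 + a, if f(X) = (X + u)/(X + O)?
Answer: 41546561/10000 ≈ 4154.7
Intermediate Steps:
u = 1 (u = 0 + 1 = 1)
O = 0
f(X) = (1 + X)/X (f(X) = (X + 1)/(X + 0) = (1 + X)/X)
a = 6561/10000 (a = ((1 + (2*(-4) - 2))/(2*(-4) - 2))**4 = ((1 + (-8 - 2))/(-8 - 2))**4 = ((1 - 10)/(-10))**4 = (-1/10*(-9))**4 = (9/10)**4 = 6561/10000 ≈ 0.65610)
4154 + a = 4154 + 6561/10000 = 41546561/10000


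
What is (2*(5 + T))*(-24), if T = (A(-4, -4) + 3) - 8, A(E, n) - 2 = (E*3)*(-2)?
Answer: -1248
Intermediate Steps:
A(E, n) = 2 - 6*E (A(E, n) = 2 + (E*3)*(-2) = 2 + (3*E)*(-2) = 2 - 6*E)
T = 21 (T = ((2 - 6*(-4)) + 3) - 8 = ((2 + 24) + 3) - 8 = (26 + 3) - 8 = 29 - 8 = 21)
(2*(5 + T))*(-24) = (2*(5 + 21))*(-24) = (2*26)*(-24) = 52*(-24) = -1248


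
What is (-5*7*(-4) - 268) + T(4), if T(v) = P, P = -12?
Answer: -140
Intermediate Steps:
T(v) = -12
(-5*7*(-4) - 268) + T(4) = (-5*7*(-4) - 268) - 12 = (-35*(-4) - 268) - 12 = (140 - 268) - 12 = -128 - 12 = -140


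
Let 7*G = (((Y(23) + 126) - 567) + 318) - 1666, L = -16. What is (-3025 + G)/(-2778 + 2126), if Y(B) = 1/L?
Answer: 367425/73024 ≈ 5.0316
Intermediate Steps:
Y(B) = -1/16 (Y(B) = 1/(-16) = -1/16)
G = -28625/112 (G = ((((-1/16 + 126) - 567) + 318) - 1666)/7 = (((2015/16 - 567) + 318) - 1666)/7 = ((-7057/16 + 318) - 1666)/7 = (-1969/16 - 1666)/7 = (1/7)*(-28625/16) = -28625/112 ≈ -255.58)
(-3025 + G)/(-2778 + 2126) = (-3025 - 28625/112)/(-2778 + 2126) = -367425/112/(-652) = -367425/112*(-1/652) = 367425/73024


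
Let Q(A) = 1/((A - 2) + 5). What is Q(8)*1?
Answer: 1/11 ≈ 0.090909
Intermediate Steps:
Q(A) = 1/(3 + A) (Q(A) = 1/((-2 + A) + 5) = 1/(3 + A))
Q(8)*1 = 1/(3 + 8) = 1/11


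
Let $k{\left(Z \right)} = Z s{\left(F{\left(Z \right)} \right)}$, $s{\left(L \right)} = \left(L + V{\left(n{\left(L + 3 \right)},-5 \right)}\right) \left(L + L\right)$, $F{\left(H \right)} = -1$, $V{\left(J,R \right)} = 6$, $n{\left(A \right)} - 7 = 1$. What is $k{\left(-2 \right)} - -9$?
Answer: $29$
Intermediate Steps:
$n{\left(A \right)} = 8$ ($n{\left(A \right)} = 7 + 1 = 8$)
$s{\left(L \right)} = 2 L \left(6 + L\right)$ ($s{\left(L \right)} = \left(L + 6\right) \left(L + L\right) = \left(6 + L\right) 2 L = 2 L \left(6 + L\right)$)
$k{\left(Z \right)} = - 10 Z$ ($k{\left(Z \right)} = Z 2 \left(-1\right) \left(6 - 1\right) = Z 2 \left(-1\right) 5 = Z \left(-10\right) = - 10 Z$)
$k{\left(-2 \right)} - -9 = \left(-10\right) \left(-2\right) - -9 = 20 + 9 = 29$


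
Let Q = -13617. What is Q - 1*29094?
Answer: -42711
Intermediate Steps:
Q - 1*29094 = -13617 - 1*29094 = -13617 - 29094 = -42711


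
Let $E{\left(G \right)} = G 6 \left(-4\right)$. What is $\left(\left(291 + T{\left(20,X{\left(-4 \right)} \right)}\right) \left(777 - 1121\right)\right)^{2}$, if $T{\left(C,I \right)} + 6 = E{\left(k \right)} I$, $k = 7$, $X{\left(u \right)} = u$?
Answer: $108377907264$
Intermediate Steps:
$E{\left(G \right)} = - 24 G$ ($E{\left(G \right)} = 6 G \left(-4\right) = - 24 G$)
$T{\left(C,I \right)} = -6 - 168 I$ ($T{\left(C,I \right)} = -6 + \left(-24\right) 7 I = -6 - 168 I$)
$\left(\left(291 + T{\left(20,X{\left(-4 \right)} \right)}\right) \left(777 - 1121\right)\right)^{2} = \left(\left(291 - -666\right) \left(777 - 1121\right)\right)^{2} = \left(\left(291 + \left(-6 + 672\right)\right) \left(777 - 1121\right)\right)^{2} = \left(\left(291 + 666\right) \left(-344\right)\right)^{2} = \left(957 \left(-344\right)\right)^{2} = \left(-329208\right)^{2} = 108377907264$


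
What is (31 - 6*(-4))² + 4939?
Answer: 7964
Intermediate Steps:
(31 - 6*(-4))² + 4939 = (31 + 24)² + 4939 = 55² + 4939 = 3025 + 4939 = 7964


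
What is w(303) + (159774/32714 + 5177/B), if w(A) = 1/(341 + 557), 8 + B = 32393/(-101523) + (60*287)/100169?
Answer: -767369062603546573415/1216981774463231458 ≈ -630.55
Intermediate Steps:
B = -82852207453/10169457387 (B = -8 + (32393/(-101523) + (60*287)/100169) = -8 + (32393*(-1/101523) + 17220*(1/100169)) = -8 + (-32393/101523 + 17220/100169) = -8 - 1496548357/10169457387 = -82852207453/10169457387 ≈ -8.1472)
w(A) = 1/898
w(303) + (159774/32714 + 5177/B) = 1/898 + (159774/32714 + 5177/(-82852207453/10169457387)) = 1/898 + (159774*(1/32714) + 5177*(-10169457387/82852207453)) = 1/898 + (79887/16357 - 52647280892499/82852207453) = 1/898 - 854532759261808332/1355213557308721 = -767369062603546573415/1216981774463231458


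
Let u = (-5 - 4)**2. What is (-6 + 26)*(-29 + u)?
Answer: 1040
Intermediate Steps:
u = 81 (u = (-9)**2 = 81)
(-6 + 26)*(-29 + u) = (-6 + 26)*(-29 + 81) = 20*52 = 1040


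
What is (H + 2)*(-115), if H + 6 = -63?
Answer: 7705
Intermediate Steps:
H = -69 (H = -6 - 63 = -69)
(H + 2)*(-115) = (-69 + 2)*(-115) = -67*(-115) = 7705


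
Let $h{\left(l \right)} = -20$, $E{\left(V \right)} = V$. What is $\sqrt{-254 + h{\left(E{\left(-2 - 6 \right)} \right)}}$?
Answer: $i \sqrt{274} \approx 16.553 i$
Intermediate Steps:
$\sqrt{-254 + h{\left(E{\left(-2 - 6 \right)} \right)}} = \sqrt{-254 - 20} = \sqrt{-274} = i \sqrt{274}$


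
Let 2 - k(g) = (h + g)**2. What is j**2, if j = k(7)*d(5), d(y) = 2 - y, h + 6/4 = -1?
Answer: 47961/16 ≈ 2997.6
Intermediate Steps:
h = -5/2 (h = -3/2 - 1 = -5/2 ≈ -2.5000)
k(g) = 2 - (-5/2 + g)**2
j = 219/4 (j = (2 - (-5 + 2*7)**2/4)*(2 - 1*5) = (2 - (-5 + 14)**2/4)*(2 - 5) = (2 - 1/4*9**2)*(-3) = (2 - 1/4*81)*(-3) = (2 - 81/4)*(-3) = -73/4*(-3) = 219/4 ≈ 54.750)
j**2 = (219/4)**2 = 47961/16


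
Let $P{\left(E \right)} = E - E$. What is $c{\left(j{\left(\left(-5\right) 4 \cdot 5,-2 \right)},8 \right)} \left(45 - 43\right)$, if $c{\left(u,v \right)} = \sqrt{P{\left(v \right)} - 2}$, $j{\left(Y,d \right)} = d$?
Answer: $2 i \sqrt{2} \approx 2.8284 i$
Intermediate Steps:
$P{\left(E \right)} = 0$
$c{\left(u,v \right)} = i \sqrt{2}$ ($c{\left(u,v \right)} = \sqrt{0 - 2} = \sqrt{-2} = i \sqrt{2}$)
$c{\left(j{\left(\left(-5\right) 4 \cdot 5,-2 \right)},8 \right)} \left(45 - 43\right) = i \sqrt{2} \left(45 - 43\right) = i \sqrt{2} \cdot 2 = 2 i \sqrt{2}$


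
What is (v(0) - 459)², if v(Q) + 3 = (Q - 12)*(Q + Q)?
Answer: 213444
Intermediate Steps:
v(Q) = -3 + 2*Q*(-12 + Q) (v(Q) = -3 + (Q - 12)*(Q + Q) = -3 + (-12 + Q)*(2*Q) = -3 + 2*Q*(-12 + Q))
(v(0) - 459)² = ((-3 - 24*0 + 2*0²) - 459)² = ((-3 + 0 + 2*0) - 459)² = ((-3 + 0 + 0) - 459)² = (-3 - 459)² = (-462)² = 213444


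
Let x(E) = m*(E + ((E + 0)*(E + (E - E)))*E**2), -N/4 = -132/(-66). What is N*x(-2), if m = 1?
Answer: -112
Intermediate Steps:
N = -8 (N = -(-528)/(-66) = -(-528)*(-1)/66 = -4*2 = -8)
x(E) = E + E**4 (x(E) = 1*(E + ((E + 0)*(E + (E - E)))*E**2) = 1*(E + (E*(E + 0))*E**2) = 1*(E + (E*E)*E**2) = 1*(E + E**2*E**2) = 1*(E + E**4) = E + E**4)
N*x(-2) = -8*(-2 + (-2)**4) = -8*(-2 + 16) = -8*14 = -112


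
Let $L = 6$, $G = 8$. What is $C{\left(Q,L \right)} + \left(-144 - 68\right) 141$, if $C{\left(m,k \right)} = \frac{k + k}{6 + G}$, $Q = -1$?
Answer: $- \frac{209238}{7} \approx -29891.0$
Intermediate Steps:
$C{\left(m,k \right)} = \frac{k}{7}$ ($C{\left(m,k \right)} = \frac{k + k}{6 + 8} = \frac{2 k}{14} = 2 k \frac{1}{14} = \frac{k}{7}$)
$C{\left(Q,L \right)} + \left(-144 - 68\right) 141 = \frac{1}{7} \cdot 6 + \left(-144 - 68\right) 141 = \frac{6}{7} - 29892 = - \frac{209238}{7}$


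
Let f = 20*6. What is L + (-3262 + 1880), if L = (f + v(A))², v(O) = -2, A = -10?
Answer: 12542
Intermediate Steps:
f = 120
L = 13924 (L = (120 - 2)² = 118² = 13924)
L + (-3262 + 1880) = 13924 + (-3262 + 1880) = 13924 - 1382 = 12542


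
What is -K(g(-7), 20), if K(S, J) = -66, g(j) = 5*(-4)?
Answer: 66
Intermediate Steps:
g(j) = -20
-K(g(-7), 20) = -1*(-66) = 66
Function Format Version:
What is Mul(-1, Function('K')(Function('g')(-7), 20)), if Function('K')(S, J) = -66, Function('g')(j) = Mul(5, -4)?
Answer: 66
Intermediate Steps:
Function('g')(j) = -20
Mul(-1, Function('K')(Function('g')(-7), 20)) = Mul(-1, -66) = 66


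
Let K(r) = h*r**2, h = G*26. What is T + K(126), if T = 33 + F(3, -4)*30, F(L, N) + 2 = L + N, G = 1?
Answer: 412719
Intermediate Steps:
F(L, N) = -2 + L + N (F(L, N) = -2 + (L + N) = -2 + L + N)
T = -57 (T = 33 + (-2 + 3 - 4)*30 = 33 - 3*30 = 33 - 90 = -57)
h = 26 (h = 1*26 = 26)
K(r) = 26*r**2
T + K(126) = -57 + 26*126**2 = -57 + 26*15876 = -57 + 412776 = 412719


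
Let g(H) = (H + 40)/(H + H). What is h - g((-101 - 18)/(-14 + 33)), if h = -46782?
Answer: -11133475/238 ≈ -46779.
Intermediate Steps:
g(H) = (40 + H)/(2*H) (g(H) = (40 + H)/((2*H)) = (40 + H)*(1/(2*H)) = (40 + H)/(2*H))
h - g((-101 - 18)/(-14 + 33)) = -46782 - (40 + (-101 - 18)/(-14 + 33))/(2*((-101 - 18)/(-14 + 33))) = -46782 - (40 - 119/19)/(2*((-119/19))) = -46782 - (40 - 119*1/19)/(2*((-119*1/19))) = -46782 - (40 - 119/19)/(2*(-119/19)) = -46782 - (-19)*641/(2*119*19) = -46782 - 1*(-641/238) = -46782 + 641/238 = -11133475/238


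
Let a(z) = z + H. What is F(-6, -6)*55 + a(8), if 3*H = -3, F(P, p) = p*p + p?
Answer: 1657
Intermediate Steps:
F(P, p) = p + p² (F(P, p) = p² + p = p + p²)
H = -1 (H = (⅓)*(-3) = -1)
a(z) = -1 + z (a(z) = z - 1 = -1 + z)
F(-6, -6)*55 + a(8) = -6*(1 - 6)*55 + (-1 + 8) = -6*(-5)*55 + 7 = 30*55 + 7 = 1650 + 7 = 1657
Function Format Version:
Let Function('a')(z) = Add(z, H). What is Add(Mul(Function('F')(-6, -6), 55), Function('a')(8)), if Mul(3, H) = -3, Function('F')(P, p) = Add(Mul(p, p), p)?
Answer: 1657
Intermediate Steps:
Function('F')(P, p) = Add(p, Pow(p, 2)) (Function('F')(P, p) = Add(Pow(p, 2), p) = Add(p, Pow(p, 2)))
H = -1 (H = Mul(Rational(1, 3), -3) = -1)
Function('a')(z) = Add(-1, z) (Function('a')(z) = Add(z, -1) = Add(-1, z))
Add(Mul(Function('F')(-6, -6), 55), Function('a')(8)) = Add(Mul(Mul(-6, Add(1, -6)), 55), Add(-1, 8)) = Add(Mul(Mul(-6, -5), 55), 7) = Add(Mul(30, 55), 7) = Add(1650, 7) = 1657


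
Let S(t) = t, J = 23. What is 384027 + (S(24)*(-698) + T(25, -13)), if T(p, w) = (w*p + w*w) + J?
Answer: 367142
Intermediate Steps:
T(p, w) = 23 + w² + p*w (T(p, w) = (w*p + w*w) + 23 = (p*w + w²) + 23 = (w² + p*w) + 23 = 23 + w² + p*w)
384027 + (S(24)*(-698) + T(25, -13)) = 384027 + (24*(-698) + (23 + (-13)² + 25*(-13))) = 384027 + (-16752 + (23 + 169 - 325)) = 384027 + (-16752 - 133) = 384027 - 16885 = 367142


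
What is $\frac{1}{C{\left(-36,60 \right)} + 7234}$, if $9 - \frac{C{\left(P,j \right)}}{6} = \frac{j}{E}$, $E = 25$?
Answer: $\frac{5}{36368} \approx 0.00013748$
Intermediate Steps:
$C{\left(P,j \right)} = 54 - \frac{6 j}{25}$ ($C{\left(P,j \right)} = 54 - 6 \frac{j}{25} = 54 - \frac{6 j}{25}$)
$\frac{1}{C{\left(-36,60 \right)} + 7234} = \frac{1}{\left(54 - \frac{72}{5}\right) + 7234} = \frac{1}{\frac{198}{5} + 7234} = \frac{1}{\frac{36368}{5}} = \frac{5}{36368}$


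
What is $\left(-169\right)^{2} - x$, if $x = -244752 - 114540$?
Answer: $387853$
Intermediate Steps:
$x = -359292$ ($x = -244752 - 114540 = -359292$)
$\left(-169\right)^{2} - x = \left(-169\right)^{2} - -359292 = 28561 + 359292 = 387853$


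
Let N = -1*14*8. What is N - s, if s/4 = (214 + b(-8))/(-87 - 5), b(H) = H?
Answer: -2370/23 ≈ -103.04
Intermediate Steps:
N = -112 (N = -14*8 = -112)
s = -206/23 (s = 4*((214 - 8)/(-87 - 5)) = 4*(206/(-92)) = 4*(206*(-1/92)) = 4*(-103/46) = -206/23 ≈ -8.9565)
N - s = -112 - 1*(-206/23) = -112 + 206/23 = -2370/23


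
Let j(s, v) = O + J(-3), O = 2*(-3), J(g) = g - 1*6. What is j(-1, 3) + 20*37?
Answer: 725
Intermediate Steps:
J(g) = -6 + g (J(g) = g - 6 = -6 + g)
O = -6
j(s, v) = -15 (j(s, v) = -6 + (-6 - 3) = -6 - 9 = -15)
j(-1, 3) + 20*37 = -15 + 20*37 = -15 + 740 = 725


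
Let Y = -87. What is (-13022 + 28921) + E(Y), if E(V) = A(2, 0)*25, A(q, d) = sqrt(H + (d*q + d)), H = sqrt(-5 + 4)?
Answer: 15899 + 25*sqrt(I) ≈ 15917.0 + 17.678*I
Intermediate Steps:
H = I (H = sqrt(-1) = I ≈ 1.0*I)
A(q, d) = sqrt(I + d + d*q) (A(q, d) = sqrt(I + (d*q + d)) = sqrt(I + (d + d*q)) = sqrt(I + d + d*q))
E(V) = 25*sqrt(I) (E(V) = sqrt(I + 0 + 0*2)*25 = sqrt(I + 0 + 0)*25 = sqrt(I)*25 = 25*sqrt(I))
(-13022 + 28921) + E(Y) = (-13022 + 28921) + 25*sqrt(I) = 15899 + 25*sqrt(I)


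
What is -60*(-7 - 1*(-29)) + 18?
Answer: -1302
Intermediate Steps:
-60*(-7 - 1*(-29)) + 18 = -60*(-7 + 29) + 18 = -60*22 + 18 = -1320 + 18 = -1302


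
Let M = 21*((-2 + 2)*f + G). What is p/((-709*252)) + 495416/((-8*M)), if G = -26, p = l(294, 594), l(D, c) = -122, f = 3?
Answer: 65859761/580671 ≈ 113.42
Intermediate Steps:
p = -122
M = -546 (M = 21*((-2 + 2)*3 - 26) = 21*(0*3 - 26) = 21*(0 - 26) = 21*(-26) = -546)
p/((-709*252)) + 495416/((-8*M)) = -122/((-709*252)) + 495416/((-8*(-546))) = -122/(-178668) + 495416/4368 = -122*(-1/178668) + 495416*(1/4368) = 61/89334 + 61927/546 = 65859761/580671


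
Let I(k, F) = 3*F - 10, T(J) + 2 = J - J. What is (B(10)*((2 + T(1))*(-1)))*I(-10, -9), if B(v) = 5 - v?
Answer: 0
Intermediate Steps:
T(J) = -2 (T(J) = -2 + (J - J) = -2 + 0 = -2)
I(k, F) = -10 + 3*F
(B(10)*((2 + T(1))*(-1)))*I(-10, -9) = ((5 - 1*10)*((2 - 2)*(-1)))*(-10 + 3*(-9)) = ((5 - 10)*(0*(-1)))*(-10 - 27) = -5*0*(-37) = 0*(-37) = 0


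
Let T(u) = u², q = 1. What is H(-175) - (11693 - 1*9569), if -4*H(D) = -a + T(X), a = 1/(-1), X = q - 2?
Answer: -4249/2 ≈ -2124.5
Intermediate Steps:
X = -1 (X = 1 - 2 = -1)
a = -1
H(D) = -½ (H(D) = -(-1*(-1) + (-1)²)/4 = -(1 + 1)/4 = -¼*2 = -½)
H(-175) - (11693 - 1*9569) = -½ - (11693 - 1*9569) = -½ - (11693 - 9569) = -½ - 1*2124 = -½ - 2124 = -4249/2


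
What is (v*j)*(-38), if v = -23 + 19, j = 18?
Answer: 2736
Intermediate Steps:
v = -4
(v*j)*(-38) = -4*18*(-38) = -72*(-38) = 2736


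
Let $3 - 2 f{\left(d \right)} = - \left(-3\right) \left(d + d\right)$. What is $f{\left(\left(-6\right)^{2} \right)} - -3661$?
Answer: $\frac{7109}{2} \approx 3554.5$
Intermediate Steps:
$f{\left(d \right)} = \frac{3}{2} - 3 d$ ($f{\left(d \right)} = \frac{3}{2} - \frac{\left(-1\right) \left(- 3 \left(d + d\right)\right)}{2} = \frac{3}{2} - \frac{\left(-1\right) \left(- 3 \cdot 2 d\right)}{2} = \frac{3}{2} - \frac{\left(-1\right) \left(- 6 d\right)}{2} = \frac{3}{2} - \frac{6 d}{2} = \frac{3}{2} - 3 d$)
$f{\left(\left(-6\right)^{2} \right)} - -3661 = \left(\frac{3}{2} - 3 \left(-6\right)^{2}\right) - -3661 = \left(\frac{3}{2} - 108\right) + 3661 = - \frac{213}{2} + 3661 = \frac{7109}{2}$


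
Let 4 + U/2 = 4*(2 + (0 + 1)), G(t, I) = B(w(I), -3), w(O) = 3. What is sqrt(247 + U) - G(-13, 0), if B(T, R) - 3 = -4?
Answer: 1 + sqrt(263) ≈ 17.217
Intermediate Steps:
B(T, R) = -1 (B(T, R) = 3 - 4 = -1)
G(t, I) = -1
U = 16 (U = -8 + 2*(4*(2 + (0 + 1))) = -8 + 2*(4*(2 + 1)) = -8 + 2*(4*3) = -8 + 2*12 = -8 + 24 = 16)
sqrt(247 + U) - G(-13, 0) = sqrt(247 + 16) - 1*(-1) = sqrt(263) + 1 = 1 + sqrt(263)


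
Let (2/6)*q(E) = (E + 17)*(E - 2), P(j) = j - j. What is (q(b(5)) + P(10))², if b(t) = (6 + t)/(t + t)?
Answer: 23882769/10000 ≈ 2388.3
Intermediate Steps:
P(j) = 0
b(t) = (6 + t)/(2*t) (b(t) = (6 + t)/((2*t)) = (6 + t)*(1/(2*t)) = (6 + t)/(2*t))
q(E) = 3*(-2 + E)*(17 + E) (q(E) = 3*((E + 17)*(E - 2)) = 3*((17 + E)*(-2 + E)) = 3*((-2 + E)*(17 + E)) = 3*(-2 + E)*(17 + E))
(q(b(5)) + P(10))² = ((-102 + 3*((½)*(6 + 5)/5)² + 45*((½)*(6 + 5)/5)) + 0)² = ((-102 + 3*((½)*(⅕)*11)² + 45*((½)*(⅕)*11)) + 0)² = ((-102 + 3*(11/10)² + 45*(11/10)) + 0)² = ((-102 + 3*(121/100) + 99/2) + 0)² = ((-102 + 363/100 + 99/2) + 0)² = (-4887/100 + 0)² = (-4887/100)² = 23882769/10000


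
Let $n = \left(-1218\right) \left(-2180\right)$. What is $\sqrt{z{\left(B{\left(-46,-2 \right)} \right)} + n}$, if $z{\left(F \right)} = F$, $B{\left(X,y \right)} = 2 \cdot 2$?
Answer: $2 \sqrt{663811} \approx 1629.5$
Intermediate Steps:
$B{\left(X,y \right)} = 4$
$n = 2655240$
$\sqrt{z{\left(B{\left(-46,-2 \right)} \right)} + n} = \sqrt{4 + 2655240} = \sqrt{2655244} = 2 \sqrt{663811}$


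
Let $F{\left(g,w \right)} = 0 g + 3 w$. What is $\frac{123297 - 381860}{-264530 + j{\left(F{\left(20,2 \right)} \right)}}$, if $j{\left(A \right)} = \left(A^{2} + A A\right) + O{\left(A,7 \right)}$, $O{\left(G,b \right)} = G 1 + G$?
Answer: $\frac{258563}{264446} \approx 0.97775$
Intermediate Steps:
$O{\left(G,b \right)} = 2 G$ ($O{\left(G,b \right)} = G + G = 2 G$)
$F{\left(g,w \right)} = 3 w$ ($F{\left(g,w \right)} = 0 + 3 w = 3 w$)
$j{\left(A \right)} = 2 A + 2 A^{2}$ ($j{\left(A \right)} = \left(A^{2} + A A\right) + 2 A = \left(A^{2} + A^{2}\right) + 2 A = 2 A^{2} + 2 A = 2 A + 2 A^{2}$)
$\frac{123297 - 381860}{-264530 + j{\left(F{\left(20,2 \right)} \right)}} = \frac{123297 - 381860}{-264530 + 2 \cdot 3 \cdot 2 \left(1 + 3 \cdot 2\right)} = - \frac{258563}{-264530 + 2 \cdot 6 \left(1 + 6\right)} = - \frac{258563}{-264530 + 2 \cdot 6 \cdot 7} = - \frac{258563}{-264530 + 84} = - \frac{258563}{-264446} = \left(-258563\right) \left(- \frac{1}{264446}\right) = \frac{258563}{264446}$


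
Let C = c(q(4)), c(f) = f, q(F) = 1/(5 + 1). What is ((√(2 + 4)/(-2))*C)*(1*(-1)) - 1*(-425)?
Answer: 425 + √6/12 ≈ 425.20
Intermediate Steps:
q(F) = ⅙ (q(F) = 1/6 = ⅙)
C = ⅙ ≈ 0.16667
((√(2 + 4)/(-2))*C)*(1*(-1)) - 1*(-425) = ((√(2 + 4)/(-2))*(⅙))*(1*(-1)) - 1*(-425) = ((√6*(-½))*(⅙))*(-1) + 425 = (-√6/2*(⅙))*(-1) + 425 = -√6/12*(-1) + 425 = √6/12 + 425 = 425 + √6/12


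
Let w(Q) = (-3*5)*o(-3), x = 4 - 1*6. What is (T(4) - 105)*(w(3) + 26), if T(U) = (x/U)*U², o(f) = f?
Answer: -8023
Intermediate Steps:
x = -2 (x = 4 - 6 = -2)
w(Q) = 45 (w(Q) = -3*5*(-3) = -15*(-3) = 45)
T(U) = -2*U (T(U) = (-2/U)*U² = -2*U)
(T(4) - 105)*(w(3) + 26) = (-2*4 - 105)*(45 + 26) = (-8 - 105)*71 = -113*71 = -8023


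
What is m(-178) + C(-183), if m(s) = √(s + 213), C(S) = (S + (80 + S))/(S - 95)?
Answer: 143/139 + √35 ≈ 6.9449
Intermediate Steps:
C(S) = (80 + 2*S)/(-95 + S)
m(s) = √(213 + s)
m(-178) + C(-183) = √(213 - 178) + 2*(40 - 183)/(-95 - 183) = √35 + 2*(-143)/(-278) = √35 + 2*(-1/278)*(-143) = √35 + 143/139 = 143/139 + √35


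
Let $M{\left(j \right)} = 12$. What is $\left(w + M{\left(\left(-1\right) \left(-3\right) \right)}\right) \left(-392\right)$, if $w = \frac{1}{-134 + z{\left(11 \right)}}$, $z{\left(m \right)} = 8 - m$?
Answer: $- \frac{644056}{137} \approx -4701.1$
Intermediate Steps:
$w = - \frac{1}{137}$ ($w = \frac{1}{-134 + \left(8 - 11\right)} = \frac{1}{-134 - 3} = \frac{1}{-137} = - \frac{1}{137} \approx -0.0072993$)
$\left(w + M{\left(\left(-1\right) \left(-3\right) \right)}\right) \left(-392\right) = \left(- \frac{1}{137} + 12\right) \left(-392\right) = \frac{1643}{137} \left(-392\right) = - \frac{644056}{137}$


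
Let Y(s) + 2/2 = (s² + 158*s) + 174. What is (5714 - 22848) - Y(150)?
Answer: -63507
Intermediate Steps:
Y(s) = 173 + s² + 158*s (Y(s) = -1 + ((s² + 158*s) + 174) = -1 + (174 + s² + 158*s) = 173 + s² + 158*s)
(5714 - 22848) - Y(150) = (5714 - 22848) - (173 + 150² + 158*150) = -17134 - (173 + 22500 + 23700) = -17134 - 1*46373 = -17134 - 46373 = -63507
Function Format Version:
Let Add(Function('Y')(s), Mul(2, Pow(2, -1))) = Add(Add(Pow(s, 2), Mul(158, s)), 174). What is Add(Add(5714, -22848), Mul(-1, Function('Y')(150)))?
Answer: -63507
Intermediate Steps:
Function('Y')(s) = Add(173, Pow(s, 2), Mul(158, s)) (Function('Y')(s) = Add(-1, Add(Add(Pow(s, 2), Mul(158, s)), 174)) = Add(-1, Add(174, Pow(s, 2), Mul(158, s))) = Add(173, Pow(s, 2), Mul(158, s)))
Add(Add(5714, -22848), Mul(-1, Function('Y')(150))) = Add(Add(5714, -22848), Mul(-1, Add(173, Pow(150, 2), Mul(158, 150)))) = Add(-17134, Mul(-1, Add(173, 22500, 23700))) = Add(-17134, Mul(-1, 46373)) = Add(-17134, -46373) = -63507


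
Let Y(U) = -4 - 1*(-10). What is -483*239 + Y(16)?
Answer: -115431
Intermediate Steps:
Y(U) = 6 (Y(U) = -4 + 10 = 6)
-483*239 + Y(16) = -483*239 + 6 = -115437 + 6 = -115431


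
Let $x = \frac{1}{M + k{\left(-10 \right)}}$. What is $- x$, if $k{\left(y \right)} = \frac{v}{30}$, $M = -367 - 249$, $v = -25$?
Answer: $\frac{6}{3701} \approx 0.0016212$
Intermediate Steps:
$M = -616$
$k{\left(y \right)} = - \frac{5}{6}$ ($k{\left(y \right)} = - \frac{25}{30} = \left(-25\right) \frac{1}{30} = - \frac{5}{6}$)
$x = - \frac{6}{3701}$ ($x = \frac{1}{-616 - \frac{5}{6}} = \frac{1}{- \frac{3701}{6}} = - \frac{6}{3701} \approx -0.0016212$)
$- x = \left(-1\right) \left(- \frac{6}{3701}\right) = \frac{6}{3701}$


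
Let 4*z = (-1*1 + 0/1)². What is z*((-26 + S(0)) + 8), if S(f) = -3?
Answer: -21/4 ≈ -5.2500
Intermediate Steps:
z = ¼ (z = (-1*1 + 0/1)²/4 = (-1 + 0*1)²/4 = (-1 + 0)²/4 = (¼)*(-1)² = (¼)*1 = ¼ ≈ 0.25000)
z*((-26 + S(0)) + 8) = ((-26 - 3) + 8)/4 = (-29 + 8)/4 = (¼)*(-21) = -21/4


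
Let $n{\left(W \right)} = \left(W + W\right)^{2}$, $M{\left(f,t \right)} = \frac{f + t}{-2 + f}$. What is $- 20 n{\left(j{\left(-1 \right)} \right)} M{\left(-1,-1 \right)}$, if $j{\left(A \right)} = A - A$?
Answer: $0$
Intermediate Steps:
$M{\left(f,t \right)} = \frac{f + t}{-2 + f}$
$j{\left(A \right)} = 0$
$n{\left(W \right)} = 4 W^{2}$ ($n{\left(W \right)} = \left(2 W\right)^{2} = 4 W^{2}$)
$- 20 n{\left(j{\left(-1 \right)} \right)} M{\left(-1,-1 \right)} = - 20 \cdot 4 \cdot 0^{2} \frac{-1 - 1}{-2 - 1} = - 20 \cdot 4 \cdot 0 \frac{1}{-3} \left(-2\right) = \left(-20\right) 0 \left(\left(- \frac{1}{3}\right) \left(-2\right)\right) = 0 \cdot \frac{2}{3} = 0$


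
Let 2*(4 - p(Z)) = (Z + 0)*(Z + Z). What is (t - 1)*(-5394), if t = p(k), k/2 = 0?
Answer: -16182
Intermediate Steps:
k = 0 (k = 2*0 = 0)
p(Z) = 4 - Z**2 (p(Z) = 4 - (Z + 0)*(Z + Z)/2 = 4 - Z*2*Z/2 = 4 - Z**2)
t = 4 (t = 4 - 1*0**2 = 4 - 1*0 = 4 + 0 = 4)
(t - 1)*(-5394) = (4 - 1)*(-5394) = 3*(-5394) = -16182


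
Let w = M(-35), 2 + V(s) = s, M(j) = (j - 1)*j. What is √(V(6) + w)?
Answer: 4*√79 ≈ 35.553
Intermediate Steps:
M(j) = j*(-1 + j) (M(j) = (-1 + j)*j = j*(-1 + j))
V(s) = -2 + s
w = 1260 (w = -35*(-1 - 35) = -35*(-36) = 1260)
√(V(6) + w) = √((-2 + 6) + 1260) = √(4 + 1260) = √1264 = 4*√79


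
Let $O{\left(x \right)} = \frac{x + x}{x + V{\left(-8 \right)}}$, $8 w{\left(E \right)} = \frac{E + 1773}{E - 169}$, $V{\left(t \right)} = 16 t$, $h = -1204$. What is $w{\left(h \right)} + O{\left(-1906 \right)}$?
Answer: $\frac{20356831}{11170728} \approx 1.8223$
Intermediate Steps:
$w{\left(E \right)} = \frac{1773 + E}{8 \left(-169 + E\right)}$ ($w{\left(E \right)} = \frac{\left(E + 1773\right) \frac{1}{E - 169}}{8} = \frac{\left(1773 + E\right) \frac{1}{-169 + E}}{8} = \frac{\frac{1}{-169 + E} \left(1773 + E\right)}{8} = \frac{1773 + E}{8 \left(-169 + E\right)}$)
$O{\left(x \right)} = \frac{2 x}{-128 + x}$ ($O{\left(x \right)} = \frac{x + x}{x + 16 \left(-8\right)} = \frac{2 x}{x - 128} = \frac{2 x}{-128 + x}$)
$w{\left(h \right)} + O{\left(-1906 \right)} = \frac{1773 - 1204}{8 \left(-169 - 1204\right)} + 2 \left(-1906\right) \frac{1}{-128 - 1906} = \frac{1}{8} \frac{1}{-1373} \cdot 569 + 2 \left(-1906\right) \frac{1}{-2034} = \frac{1}{8} \left(- \frac{1}{1373}\right) 569 + 2 \left(-1906\right) \left(- \frac{1}{2034}\right) = - \frac{569}{10984} + \frac{1906}{1017} = \frac{20356831}{11170728}$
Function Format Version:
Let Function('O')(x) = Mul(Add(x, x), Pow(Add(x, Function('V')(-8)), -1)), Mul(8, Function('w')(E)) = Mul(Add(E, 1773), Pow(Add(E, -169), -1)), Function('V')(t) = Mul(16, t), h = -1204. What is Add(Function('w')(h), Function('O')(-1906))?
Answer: Rational(20356831, 11170728) ≈ 1.8223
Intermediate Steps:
Function('w')(E) = Mul(Rational(1, 8), Pow(Add(-169, E), -1), Add(1773, E)) (Function('w')(E) = Mul(Rational(1, 8), Mul(Add(E, 1773), Pow(Add(E, -169), -1))) = Mul(Rational(1, 8), Mul(Add(1773, E), Pow(Add(-169, E), -1))) = Mul(Rational(1, 8), Mul(Pow(Add(-169, E), -1), Add(1773, E))) = Mul(Rational(1, 8), Pow(Add(-169, E), -1), Add(1773, E)))
Function('O')(x) = Mul(2, x, Pow(Add(-128, x), -1)) (Function('O')(x) = Mul(Add(x, x), Pow(Add(x, Mul(16, -8)), -1)) = Mul(Mul(2, x), Pow(Add(x, -128), -1)) = Mul(Mul(2, x), Pow(Add(-128, x), -1)) = Mul(2, x, Pow(Add(-128, x), -1)))
Add(Function('w')(h), Function('O')(-1906)) = Add(Mul(Rational(1, 8), Pow(Add(-169, -1204), -1), Add(1773, -1204)), Mul(2, -1906, Pow(Add(-128, -1906), -1))) = Add(Mul(Rational(1, 8), Pow(-1373, -1), 569), Mul(2, -1906, Pow(-2034, -1))) = Add(Mul(Rational(1, 8), Rational(-1, 1373), 569), Mul(2, -1906, Rational(-1, 2034))) = Add(Rational(-569, 10984), Rational(1906, 1017)) = Rational(20356831, 11170728)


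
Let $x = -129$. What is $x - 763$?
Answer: $-892$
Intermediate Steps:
$x - 763 = -129 - 763 = -892$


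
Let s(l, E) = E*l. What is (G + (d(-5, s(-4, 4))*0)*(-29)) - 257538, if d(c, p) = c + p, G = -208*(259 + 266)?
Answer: -366738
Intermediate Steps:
G = -109200 (G = -208*525 = -109200)
(G + (d(-5, s(-4, 4))*0)*(-29)) - 257538 = (-109200 + ((-5 + 4*(-4))*0)*(-29)) - 257538 = (-109200 + ((-5 - 16)*0)*(-29)) - 257538 = (-109200 - 21*0*(-29)) - 257538 = (-109200 + 0*(-29)) - 257538 = (-109200 + 0) - 257538 = -109200 - 257538 = -366738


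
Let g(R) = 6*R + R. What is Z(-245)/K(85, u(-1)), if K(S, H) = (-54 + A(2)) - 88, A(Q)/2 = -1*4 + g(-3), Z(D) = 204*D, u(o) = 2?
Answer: 4165/16 ≈ 260.31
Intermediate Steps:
g(R) = 7*R
A(Q) = -50 (A(Q) = 2*(-1*4 + 7*(-3)) = 2*(-4 - 21) = 2*(-25) = -50)
K(S, H) = -192 (K(S, H) = (-54 - 50) - 88 = -104 - 88 = -192)
Z(-245)/K(85, u(-1)) = (204*(-245))/(-192) = -49980*(-1/192) = 4165/16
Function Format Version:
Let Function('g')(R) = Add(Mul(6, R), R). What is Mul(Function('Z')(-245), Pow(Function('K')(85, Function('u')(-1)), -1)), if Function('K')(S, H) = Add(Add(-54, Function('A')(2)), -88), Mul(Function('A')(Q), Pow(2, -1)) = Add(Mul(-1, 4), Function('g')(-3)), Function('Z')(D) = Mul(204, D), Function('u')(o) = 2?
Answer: Rational(4165, 16) ≈ 260.31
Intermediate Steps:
Function('g')(R) = Mul(7, R)
Function('A')(Q) = -50 (Function('A')(Q) = Mul(2, Add(Mul(-1, 4), Mul(7, -3))) = Mul(2, Add(-4, -21)) = Mul(2, -25) = -50)
Function('K')(S, H) = -192 (Function('K')(S, H) = Add(Add(-54, -50), -88) = Add(-104, -88) = -192)
Mul(Function('Z')(-245), Pow(Function('K')(85, Function('u')(-1)), -1)) = Mul(Mul(204, -245), Pow(-192, -1)) = Mul(-49980, Rational(-1, 192)) = Rational(4165, 16)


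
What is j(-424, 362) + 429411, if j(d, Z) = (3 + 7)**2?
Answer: 429511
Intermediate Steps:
j(d, Z) = 100 (j(d, Z) = 10**2 = 100)
j(-424, 362) + 429411 = 100 + 429411 = 429511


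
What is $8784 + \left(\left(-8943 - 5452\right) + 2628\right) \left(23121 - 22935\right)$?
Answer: $-2179878$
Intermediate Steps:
$8784 + \left(\left(-8943 - 5452\right) + 2628\right) \left(23121 - 22935\right) = 8784 + \left(\left(-8943 - 5452\right) + 2628\right) 186 = 8784 + \left(-14395 + 2628\right) 186 = 8784 - 2188662 = -2179878$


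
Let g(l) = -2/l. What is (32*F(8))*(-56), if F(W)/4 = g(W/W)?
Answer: 14336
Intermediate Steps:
F(W) = -8 (F(W) = 4*(-2/(W/W)) = 4*(-2/1) = 4*(-2*1) = 4*(-2) = -8)
(32*F(8))*(-56) = (32*(-8))*(-56) = -256*(-56) = 14336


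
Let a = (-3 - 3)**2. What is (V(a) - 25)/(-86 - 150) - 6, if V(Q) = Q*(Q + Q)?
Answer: -3983/236 ≈ -16.877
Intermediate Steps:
a = 36 (a = (-6)**2 = 36)
V(Q) = 2*Q**2 (V(Q) = Q*(2*Q) = 2*Q**2)
(V(a) - 25)/(-86 - 150) - 6 = (2*36**2 - 25)/(-86 - 150) - 6 = (2*1296 - 25)/(-236) - 6 = -(2592 - 25)/236 - 6 = -1/236*2567 - 6 = -2567/236 - 6 = -3983/236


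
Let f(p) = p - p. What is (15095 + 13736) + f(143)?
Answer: 28831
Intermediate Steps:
f(p) = 0
(15095 + 13736) + f(143) = (15095 + 13736) + 0 = 28831 + 0 = 28831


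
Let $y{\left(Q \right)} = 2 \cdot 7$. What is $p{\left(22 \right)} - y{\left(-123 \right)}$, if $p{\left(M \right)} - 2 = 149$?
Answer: $137$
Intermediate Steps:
$p{\left(M \right)} = 151$ ($p{\left(M \right)} = 2 + 149 = 151$)
$y{\left(Q \right)} = 14$
$p{\left(22 \right)} - y{\left(-123 \right)} = 151 - 14 = 137$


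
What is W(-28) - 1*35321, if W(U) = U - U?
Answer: -35321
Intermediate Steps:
W(U) = 0
W(-28) - 1*35321 = 0 - 1*35321 = 0 - 35321 = -35321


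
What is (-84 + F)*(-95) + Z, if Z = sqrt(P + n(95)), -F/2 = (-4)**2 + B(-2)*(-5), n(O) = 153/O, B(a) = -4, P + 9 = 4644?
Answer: 14820 + 9*sqrt(516610)/95 ≈ 14888.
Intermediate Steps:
P = 4635 (P = -9 + 4644 = 4635)
F = -72 (F = -2*((-4)**2 - 4*(-5)) = -2*(16 + 20) = -2*36 = -72)
Z = 9*sqrt(516610)/95 (Z = sqrt(4635 + 153/95) = sqrt(440478/95) = 9*sqrt(516610)/95 ≈ 68.093)
(-84 + F)*(-95) + Z = (-84 - 72)*(-95) + 9*sqrt(516610)/95 = -156*(-95) + 9*sqrt(516610)/95 = 14820 + 9*sqrt(516610)/95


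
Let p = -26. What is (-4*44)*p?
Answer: 4576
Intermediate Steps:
(-4*44)*p = -4*44*(-26) = -176*(-26) = 4576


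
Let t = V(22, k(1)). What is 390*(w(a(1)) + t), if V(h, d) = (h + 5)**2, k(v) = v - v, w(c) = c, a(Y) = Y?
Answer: 284700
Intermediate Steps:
k(v) = 0
V(h, d) = (5 + h)**2
t = 729 (t = (5 + 22)**2 = 27**2 = 729)
390*(w(a(1)) + t) = 390*(1 + 729) = 390*730 = 284700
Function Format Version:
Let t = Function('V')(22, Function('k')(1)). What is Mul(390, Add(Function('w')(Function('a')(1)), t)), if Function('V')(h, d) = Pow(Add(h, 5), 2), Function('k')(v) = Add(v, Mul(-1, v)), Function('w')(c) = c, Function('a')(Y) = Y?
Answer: 284700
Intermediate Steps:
Function('k')(v) = 0
Function('V')(h, d) = Pow(Add(5, h), 2)
t = 729 (t = Pow(Add(5, 22), 2) = Pow(27, 2) = 729)
Mul(390, Add(Function('w')(Function('a')(1)), t)) = Mul(390, Add(1, 729)) = Mul(390, 730) = 284700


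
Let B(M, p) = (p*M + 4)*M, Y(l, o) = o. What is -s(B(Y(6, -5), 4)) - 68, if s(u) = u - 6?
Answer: -142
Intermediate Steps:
B(M, p) = M*(4 + M*p) (B(M, p) = (M*p + 4)*M = (4 + M*p)*M = M*(4 + M*p))
s(u) = -6 + u
-s(B(Y(6, -5), 4)) - 68 = -(-6 - 5*(4 - 5*4)) - 68 = -(-6 - 5*(4 - 20)) - 68 = -(-6 - 5*(-16)) - 68 = -(-6 + 80) - 68 = -1*74 - 68 = -74 - 68 = -142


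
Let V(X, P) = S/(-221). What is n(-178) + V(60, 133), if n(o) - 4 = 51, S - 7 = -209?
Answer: 12357/221 ≈ 55.914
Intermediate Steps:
S = -202 (S = 7 - 209 = -202)
n(o) = 55 (n(o) = 4 + 51 = 55)
V(X, P) = 202/221 (V(X, P) = -202/(-221) = -202*(-1/221) = 202/221)
n(-178) + V(60, 133) = 55 + 202/221 = 12357/221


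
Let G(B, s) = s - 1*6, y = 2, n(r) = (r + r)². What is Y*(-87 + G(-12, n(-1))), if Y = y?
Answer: -178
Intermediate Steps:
n(r) = 4*r² (n(r) = (2*r)² = 4*r²)
Y = 2
G(B, s) = -6 + s (G(B, s) = s - 6 = -6 + s)
Y*(-87 + G(-12, n(-1))) = 2*(-87 + (-6 + 4*(-1)²)) = 2*(-87 + (-6 + 4*1)) = 2*(-87 + (-6 + 4)) = 2*(-87 - 2) = 2*(-89) = -178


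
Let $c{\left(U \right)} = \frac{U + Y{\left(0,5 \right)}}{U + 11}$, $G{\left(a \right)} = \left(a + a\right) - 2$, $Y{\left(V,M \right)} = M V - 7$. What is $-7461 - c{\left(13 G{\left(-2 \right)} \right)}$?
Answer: $- \frac{499972}{67} \approx -7462.3$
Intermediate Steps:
$Y{\left(V,M \right)} = -7 + M V$
$G{\left(a \right)} = -2 + 2 a$ ($G{\left(a \right)} = 2 a - 2 = -2 + 2 a$)
$c{\left(U \right)} = \frac{-7 + U}{11 + U}$ ($c{\left(U \right)} = \frac{U + \left(-7 + 5 \cdot 0\right)}{U + 11} = \frac{U + \left(-7 + 0\right)}{11 + U} = \frac{U - 7}{11 + U} = \frac{-7 + U}{11 + U}$)
$-7461 - c{\left(13 G{\left(-2 \right)} \right)} = -7461 - \frac{-7 + 13 \left(-2 + 2 \left(-2\right)\right)}{11 + 13 \left(-2 + 2 \left(-2\right)\right)} = -7461 - \frac{-7 + 13 \left(-2 - 4\right)}{11 + 13 \left(-2 - 4\right)} = -7461 - \frac{-7 + 13 \left(-6\right)}{11 + 13 \left(-6\right)} = -7461 - \frac{-7 - 78}{11 - 78} = -7461 - \frac{1}{-67} \left(-85\right) = -7461 - \left(- \frac{1}{67}\right) \left(-85\right) = -7461 - \frac{85}{67} = - \frac{499972}{67}$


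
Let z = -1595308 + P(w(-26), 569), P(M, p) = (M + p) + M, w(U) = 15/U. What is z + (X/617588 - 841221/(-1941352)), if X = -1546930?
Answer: -6214082158203931607/3896606021672 ≈ -1.5947e+6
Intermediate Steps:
P(M, p) = p + 2*M
z = -20731622/13 (z = -1595308 + (569 + 2*(15/(-26))) = -1595308 + (569 + 2*(15*(-1/26))) = -1595308 + (569 + 2*(-15/26)) = -1595308 + (569 - 15/13) = -1595308 + 7382/13 = -20731622/13 ≈ -1.5947e+6)
z + (X/617588 - 841221/(-1941352)) = -20731622/13 + (-1546930/617588 - 841221/(-1941352)) = -20731622/13 + (-1546930*1/617588 - 841221*(-1/1941352)) = -20731622/13 + (-773465/308794 + 841221/1941352) = -20731622/13 - 620901913603/299738924744 = -6214082158203931607/3896606021672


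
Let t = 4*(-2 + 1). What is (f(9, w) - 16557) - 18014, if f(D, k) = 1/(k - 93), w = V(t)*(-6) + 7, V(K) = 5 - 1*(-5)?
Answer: -5047367/146 ≈ -34571.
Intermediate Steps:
t = -4 (t = 4*(-1) = -4)
V(K) = 10 (V(K) = 5 + 5 = 10)
w = -53 (w = 10*(-6) + 7 = -60 + 7 = -53)
f(D, k) = 1/(-93 + k)
(f(9, w) - 16557) - 18014 = (1/(-93 - 53) - 16557) - 18014 = (1/(-146) - 16557) - 18014 = (-1/146 - 16557) - 18014 = -2417323/146 - 18014 = -5047367/146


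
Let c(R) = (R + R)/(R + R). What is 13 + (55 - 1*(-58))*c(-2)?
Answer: 126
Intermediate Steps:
c(R) = 1 (c(R) = (2*R)/((2*R)) = (2*R)*(1/(2*R)) = 1)
13 + (55 - 1*(-58))*c(-2) = 13 + (55 - 1*(-58))*1 = 13 + (55 + 58)*1 = 13 + 113*1 = 13 + 113 = 126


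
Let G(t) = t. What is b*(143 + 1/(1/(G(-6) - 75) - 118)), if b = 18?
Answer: 24603408/9559 ≈ 2573.8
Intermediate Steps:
b*(143 + 1/(1/(G(-6) - 75) - 118)) = 18*(143 + 1/(1/(-6 - 75) - 118)) = 18*(143 + 1/(1/(-81) - 118)) = 18*(143 + 1/(-1/81 - 118)) = 18*(143 + 1/(-9559/81)) = 18*(143 - 81/9559) = 18*(1366856/9559) = 24603408/9559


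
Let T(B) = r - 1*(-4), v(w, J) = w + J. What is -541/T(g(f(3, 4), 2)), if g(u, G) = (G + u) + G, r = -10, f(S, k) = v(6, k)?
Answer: 541/6 ≈ 90.167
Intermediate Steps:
v(w, J) = J + w
f(S, k) = 6 + k (f(S, k) = k + 6 = 6 + k)
g(u, G) = u + 2*G
T(B) = -6 (T(B) = -10 - 1*(-4) = -10 + 4 = -6)
-541/T(g(f(3, 4), 2)) = -541/(-6) = -541*(-⅙) = 541/6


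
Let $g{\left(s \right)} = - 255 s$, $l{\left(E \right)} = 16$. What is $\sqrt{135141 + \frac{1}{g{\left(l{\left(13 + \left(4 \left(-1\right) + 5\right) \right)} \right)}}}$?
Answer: $\frac{\sqrt{140600696145}}{1020} \approx 367.62$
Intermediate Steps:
$\sqrt{135141 + \frac{1}{g{\left(l{\left(13 + \left(4 \left(-1\right) + 5\right) \right)} \right)}}} = \sqrt{135141 + \frac{1}{\left(-255\right) 16}} = \sqrt{135141 + \frac{1}{-4080}} = \sqrt{135141 - \frac{1}{4080}} = \sqrt{\frac{551375279}{4080}} = \frac{\sqrt{140600696145}}{1020}$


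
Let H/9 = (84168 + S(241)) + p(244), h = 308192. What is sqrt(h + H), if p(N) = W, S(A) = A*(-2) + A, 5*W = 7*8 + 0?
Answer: sqrt(26590895)/5 ≈ 1031.3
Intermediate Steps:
W = 56/5 (W = (7*8 + 0)/5 = (56 + 0)/5 = (1/5)*56 = 56/5 ≈ 11.200)
S(A) = -A (S(A) = -2*A + A = -A)
p(N) = 56/5
H = 3777219/5 (H = 9*((84168 - 1*241) + 56/5) = 9*((84168 - 241) + 56/5) = 9*(83927 + 56/5) = 9*(419691/5) = 3777219/5 ≈ 7.5544e+5)
sqrt(h + H) = sqrt(308192 + 3777219/5) = sqrt(5318179/5) = sqrt(26590895)/5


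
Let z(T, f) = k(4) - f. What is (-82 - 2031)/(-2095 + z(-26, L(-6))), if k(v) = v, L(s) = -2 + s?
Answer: 2113/2083 ≈ 1.0144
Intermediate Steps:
z(T, f) = 4 - f
(-82 - 2031)/(-2095 + z(-26, L(-6))) = (-82 - 2031)/(-2095 + (4 - (-2 - 6))) = -2113/(-2095 + (4 - 1*(-8))) = -2113/(-2095 + (4 + 8)) = -2113/(-2095 + 12) = -2113/(-2083) = -2113*(-1/2083) = 2113/2083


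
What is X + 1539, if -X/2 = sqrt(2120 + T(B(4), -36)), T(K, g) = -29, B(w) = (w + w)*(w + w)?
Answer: 1539 - 2*sqrt(2091) ≈ 1447.5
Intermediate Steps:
B(w) = 4*w**2 (B(w) = (2*w)*(2*w) = 4*w**2)
X = -2*sqrt(2091) (X = -2*sqrt(2120 - 29) = -2*sqrt(2091) ≈ -91.455)
X + 1539 = -2*sqrt(2091) + 1539 = 1539 - 2*sqrt(2091)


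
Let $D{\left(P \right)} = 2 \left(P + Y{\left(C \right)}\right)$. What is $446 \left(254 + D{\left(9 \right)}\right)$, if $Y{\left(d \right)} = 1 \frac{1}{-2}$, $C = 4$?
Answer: $120866$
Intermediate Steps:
$Y{\left(d \right)} = - \frac{1}{2}$ ($Y{\left(d \right)} = 1 \left(- \frac{1}{2}\right) = - \frac{1}{2}$)
$D{\left(P \right)} = -1 + 2 P$ ($D{\left(P \right)} = 2 \left(P - \frac{1}{2}\right) = 2 \left(- \frac{1}{2} + P\right) = -1 + 2 P$)
$446 \left(254 + D{\left(9 \right)}\right) = 446 \left(254 + \left(-1 + 2 \cdot 9\right)\right) = 446 \left(254 + \left(-1 + 18\right)\right) = 446 \left(254 + 17\right) = 446 \cdot 271 = 120866$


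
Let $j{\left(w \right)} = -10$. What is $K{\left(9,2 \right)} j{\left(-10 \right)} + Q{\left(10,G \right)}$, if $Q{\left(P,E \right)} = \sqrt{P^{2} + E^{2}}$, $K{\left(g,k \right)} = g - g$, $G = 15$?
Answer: $5 \sqrt{13} \approx 18.028$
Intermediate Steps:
$K{\left(g,k \right)} = 0$
$Q{\left(P,E \right)} = \sqrt{E^{2} + P^{2}}$
$K{\left(9,2 \right)} j{\left(-10 \right)} + Q{\left(10,G \right)} = 0 \left(-10\right) + \sqrt{15^{2} + 10^{2}} = 0 + \sqrt{225 + 100} = 0 + \sqrt{325} = 0 + 5 \sqrt{13} = 5 \sqrt{13}$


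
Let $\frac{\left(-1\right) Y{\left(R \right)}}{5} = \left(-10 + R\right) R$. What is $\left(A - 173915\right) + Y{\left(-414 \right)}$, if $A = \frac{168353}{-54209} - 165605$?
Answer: $- \frac{65983363153}{54209} \approx -1.2172 \cdot 10^{6}$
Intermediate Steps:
$A = - \frac{8977449798}{54209}$ ($A = 168353 \left(- \frac{1}{54209}\right) - 165605 = - \frac{168353}{54209} - 165605 = - \frac{8977449798}{54209} \approx -1.6561 \cdot 10^{5}$)
$Y{\left(R \right)} = - 5 R \left(-10 + R\right)$ ($Y{\left(R \right)} = - 5 \left(-10 + R\right) R = - 5 R \left(-10 + R\right)$)
$\left(A - 173915\right) + Y{\left(-414 \right)} = \left(- \frac{8977449798}{54209} - 173915\right) + 5 \left(-414\right) \left(10 - -414\right) = - \frac{18405208033}{54209} + 5 \left(-414\right) \left(10 + 414\right) = - \frac{18405208033}{54209} + 5 \left(-414\right) 424 = - \frac{18405208033}{54209} - 877680 = - \frac{65983363153}{54209}$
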